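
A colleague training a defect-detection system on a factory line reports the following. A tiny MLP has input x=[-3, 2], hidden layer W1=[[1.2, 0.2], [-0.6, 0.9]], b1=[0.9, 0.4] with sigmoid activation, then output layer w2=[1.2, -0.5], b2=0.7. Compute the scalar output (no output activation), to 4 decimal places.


z1[0] = (1.2)·(-3) + (0.2)·(2) + 0.9 = -2.3
z1[1] = (-0.6)·(-3) + (0.9)·(2) + 0.4 = 4.0
h = sigmoid(z1) = [0.0911, 0.982]
output = (1.2)·(0.0911) + (-0.5)·(0.982) + 0.7 = 0.3183

0.3183


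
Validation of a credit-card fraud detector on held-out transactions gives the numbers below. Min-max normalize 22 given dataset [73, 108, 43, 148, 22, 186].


min=22, max=186
(22-22)/(186-22) = 0/164 = 0.0

0.0


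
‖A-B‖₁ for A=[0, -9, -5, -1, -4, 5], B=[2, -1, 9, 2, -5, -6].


d = |0-2| + |-9+ 1| + |-5-9| + |-1-2| + |-4+ 5| + |5+ 6|
  = 2 + 8 + 14 + 3 + 1 + 11
  = 39

39


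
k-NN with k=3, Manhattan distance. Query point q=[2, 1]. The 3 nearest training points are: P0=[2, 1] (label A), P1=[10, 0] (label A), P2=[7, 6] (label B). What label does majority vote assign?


d(q,P0) = 0  (label A)
d(q,P1) = 9  (label A)
d(q,P2) = 10  (label B)
Votes: A=2, B=1
Majority → A

A


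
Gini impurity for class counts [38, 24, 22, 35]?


Probabilities: [38/119, 24/119, 22/119, 35/119] ≈ [0.3193, 0.2017, 0.1849, 0.2941]
Σpᵢ² = (1444 + 576 + 484 + 1225)/119² = 3729/14161
Gini = 1 - Σpᵢ² = 1 - 3729/14161 = 0.7367

0.7367


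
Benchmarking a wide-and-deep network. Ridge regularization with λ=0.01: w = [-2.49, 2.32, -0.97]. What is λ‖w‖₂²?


‖w‖₂² = (-2.49)² + (2.32)² + (-0.97)²
     = 6.2001 + 5.3824 + 0.9409
     = 12.5234
λ·‖w‖₂² = 0.01·12.5234 = 0.125234

0.125234


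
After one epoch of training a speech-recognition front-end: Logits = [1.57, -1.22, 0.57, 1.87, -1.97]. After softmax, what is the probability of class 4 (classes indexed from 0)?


Exponentials: e^1.57=4.8066, e^-1.22=0.2952, e^0.57=1.7683, e^1.87=6.4883, e^-1.97=0.1395
Sum = 13.4979
Softmax = [0.3561, 0.0219, 0.131, 0.4807, 0.0103]
p[4] = 0.1395/13.4979 = 0.0103

0.0103


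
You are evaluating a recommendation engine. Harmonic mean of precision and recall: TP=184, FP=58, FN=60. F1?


Precision = 184/242 = 0.7603
Recall = 184/244 = 0.7541
F1 = 2·P·R/(P+R) = 2·TP/(2·TP+FP+FN) = 368/(368+58+60) = 368/486 = 0.7572

0.7572


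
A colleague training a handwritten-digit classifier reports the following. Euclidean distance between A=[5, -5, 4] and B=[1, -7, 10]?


d = √((5-1)² + (-5+ 7)² + (4-10)²)
  = √(16 + 4 + 36)
  = √56 = 7.4833

7.4833


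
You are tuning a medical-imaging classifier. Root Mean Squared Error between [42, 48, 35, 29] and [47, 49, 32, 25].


MSE = 51/4 = 12.75
RMSE = √(51/4) = 3.5707

3.5707


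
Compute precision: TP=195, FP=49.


Precision = TP/(TP+FP)
= 195/(195+49)
= 195/244 = 79.92%

79.92%


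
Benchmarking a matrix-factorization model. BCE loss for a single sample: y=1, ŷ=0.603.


BCE = -[y·ln(p) + (1-y)·ln(1-p)]
= -1·ln(0.603) - 0
= -ln(0.603) = 0.5058

0.5058


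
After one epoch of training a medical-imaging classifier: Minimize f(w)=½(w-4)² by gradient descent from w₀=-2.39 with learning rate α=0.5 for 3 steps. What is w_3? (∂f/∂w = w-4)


step 1: grad = -2.39-4 = -6.39; w = -2.39 - 0.5·(-6.39) = 0.805
step 2: grad = 0.805-4 = -3.195; w = 0.805 - 0.5·(-3.195) = 2.4025
step 3: grad = 2.4025-4 = -1.5975; w = 2.4025 - 0.5·(-1.5975) = 3.20125

3.20125


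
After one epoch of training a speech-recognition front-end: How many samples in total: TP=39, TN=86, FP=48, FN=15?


Total = TP + TN + FP + FN
= 39 + 86 + 48 + 15
= 188
(Predicted positive: 87, predicted negative: 101)

188


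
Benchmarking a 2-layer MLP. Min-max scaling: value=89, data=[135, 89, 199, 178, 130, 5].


min=5, max=199
(89-5)/(199-5) = 84/194 = 0.433

0.433


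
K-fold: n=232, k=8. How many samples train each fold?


Fold size = 232/8 = 29
Training per fold = 232 - 29 = 203

203


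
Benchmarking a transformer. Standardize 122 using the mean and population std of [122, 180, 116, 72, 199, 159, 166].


μ = 144.8571, σ = 40.4914
z = (122 - 144.8571)/40.4914 = -0.5645

-0.5645


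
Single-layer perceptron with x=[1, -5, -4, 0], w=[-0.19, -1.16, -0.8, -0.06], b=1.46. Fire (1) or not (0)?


z = (1)·(-0.19) + (-5)·(-1.16) + (-4)·(-0.8) + (0)·(-0.06) + 1.46
  = 10.27
step(z) = 1 (z≥0)

1


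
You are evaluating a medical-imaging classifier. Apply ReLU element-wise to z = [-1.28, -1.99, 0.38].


ReLU(-1.28) = max(0, -1.28) = 0.0
ReLU(-1.99) = max(0, -1.99) = 0.0
ReLU(0.38) = max(0, 0.38) = 0.38
result = [0.0, 0.0, 0.38]

[0.0, 0.0, 0.38]


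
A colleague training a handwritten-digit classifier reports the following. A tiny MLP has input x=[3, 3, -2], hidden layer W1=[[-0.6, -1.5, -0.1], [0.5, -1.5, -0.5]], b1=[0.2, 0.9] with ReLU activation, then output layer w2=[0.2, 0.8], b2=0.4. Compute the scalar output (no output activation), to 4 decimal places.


z1[0] = (-0.6)·(3) + (-1.5)·(3) + (-0.1)·(-2) + 0.2 = -5.9
z1[1] = (0.5)·(3) + (-1.5)·(3) + (-0.5)·(-2) + 0.9 = -1.1
h = ReLU(z1) = [0.0, 0.0]
output = (0.2)·(0.0) + (0.8)·(0.0) + 0.4 = 0.4

0.4


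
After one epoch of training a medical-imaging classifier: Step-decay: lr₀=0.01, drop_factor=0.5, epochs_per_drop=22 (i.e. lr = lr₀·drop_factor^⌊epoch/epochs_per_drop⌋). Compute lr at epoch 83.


n_drops = ⌊83/22⌋ = 3
lr = 0.01·0.5^3 = 0.01·0.125 = 0.00125

0.00125


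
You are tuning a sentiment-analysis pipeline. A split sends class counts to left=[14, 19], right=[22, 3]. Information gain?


Parent = [36, 22], H_parent = 0.9576
H_left = 0.9834 (n=33), H_right = 0.5294 (n=25)
H_children = (33/58)·0.9834 + (25/58)·0.5294 = 0.7877
IG = 0.9576 - 0.7877 = 0.1699

0.1699


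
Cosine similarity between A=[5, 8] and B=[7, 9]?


A·B = 5·7 + 8·9 = 107
‖A‖ = √89 = 9.434, ‖B‖ = √130 = 11.4018
cos = 107/(√89·√130) = 107/√11570 = 0.9948

0.9948


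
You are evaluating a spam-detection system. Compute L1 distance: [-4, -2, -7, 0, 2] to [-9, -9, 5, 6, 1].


d = |-4+ 9| + |-2+ 9| + |-7-5| + |0-6| + |2-1|
  = 5 + 7 + 12 + 6 + 1
  = 31

31


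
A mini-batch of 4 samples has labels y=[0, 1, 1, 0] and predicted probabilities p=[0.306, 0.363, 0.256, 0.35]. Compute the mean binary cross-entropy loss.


L[0] = -ln(1-0.306) = -ln(0.694) = 0.3653
L[1] = -ln(0.363) = 1.0134
L[2] = -ln(0.256) = 1.3626
L[3] = -ln(1-0.35) = -ln(0.65) = 0.4308
mean = (0.3653 + 1.0134 + 1.3626 + 0.4308)/4 = 0.793

0.793


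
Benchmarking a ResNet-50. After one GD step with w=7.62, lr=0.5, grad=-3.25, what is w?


w_new = w - α·∇
= 7.62 - 0.5·-3.25
= 7.62 + 1.625
= 9.245

9.245


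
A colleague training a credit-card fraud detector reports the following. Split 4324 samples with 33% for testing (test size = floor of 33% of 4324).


Test = ⌊4324·33/100⌋ = 1426
Train = 4324 - 1426 = 2898

Train: 2898, Test: 1426


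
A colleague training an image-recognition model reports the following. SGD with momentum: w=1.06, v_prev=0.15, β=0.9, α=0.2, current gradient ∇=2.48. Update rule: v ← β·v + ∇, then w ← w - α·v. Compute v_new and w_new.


v_new = 0.9·0.15 + 2.48 = 0.135 + 2.48 = 2.615
w_new = 1.06 - 0.2·2.615 = 1.06 - 0.523 = 0.537

v_new=2.615, w_new=0.537


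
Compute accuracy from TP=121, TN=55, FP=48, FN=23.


Accuracy = (TP+TN)/(TP+TN+FP+FN)
= (121+55)/(247)
= 176/247 = 71.26%

71.26%


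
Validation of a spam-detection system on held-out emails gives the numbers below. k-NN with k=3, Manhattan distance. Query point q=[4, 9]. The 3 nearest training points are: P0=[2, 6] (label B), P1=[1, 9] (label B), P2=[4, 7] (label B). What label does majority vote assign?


d(q,P0) = 5  (label B)
d(q,P1) = 3  (label B)
d(q,P2) = 2  (label B)
Votes: A=0, B=3
Majority → B

B


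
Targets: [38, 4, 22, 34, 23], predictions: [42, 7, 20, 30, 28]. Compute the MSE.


Squared errors: (38-42)²=16, (4-7)²=9, (22-20)²=4, (34-30)²=16, (23-28)²=25
Sum = 70
MSE = 70/5 = 14

14


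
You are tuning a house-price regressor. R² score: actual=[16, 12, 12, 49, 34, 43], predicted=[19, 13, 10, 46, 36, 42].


ȳ = 27.6667
SS_res = Σ(y-ŷ)² = 28
SS_tot = Σ(y-ȳ)² = 1357.33
R² = 1 - SS_res/SS_tot = 1 - 0.0206 = 0.9794

0.9794


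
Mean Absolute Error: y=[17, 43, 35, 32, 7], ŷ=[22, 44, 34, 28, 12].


Absolute errors: |17-22|=5, |43-44|=1, |35-34|=1, |32-28|=4, |7-12|=5
Sum = 16
MAE = 16/5 = 16/5

16/5


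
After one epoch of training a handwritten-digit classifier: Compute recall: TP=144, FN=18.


Recall = TP/(TP+FN)
= 144/(144+18)
= 144/162 = 88.89%

88.89%


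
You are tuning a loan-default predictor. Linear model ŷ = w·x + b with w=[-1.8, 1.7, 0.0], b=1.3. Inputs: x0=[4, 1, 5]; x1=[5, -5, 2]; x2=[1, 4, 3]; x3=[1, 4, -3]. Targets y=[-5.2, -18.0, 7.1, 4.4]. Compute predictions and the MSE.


ŷ0 = (-1.8)·(4) + (1.7)·(1) + (0.0)·(5) + 1.3 = -4.2
ŷ1 = (-1.8)·(5) + (1.7)·(-5) + (0.0)·(2) + 1.3 = -16.2
ŷ2 = (-1.8)·(1) + (1.7)·(4) + (0.0)·(3) + 1.3 = 6.3
ŷ3 = (-1.8)·(1) + (1.7)·(4) + (0.0)·(-3) + 1.3 = 6.3
errors² = [1.0, 3.24, 0.64, 3.61]
MSE = 8.4900/4 = 2.1225

2.1225


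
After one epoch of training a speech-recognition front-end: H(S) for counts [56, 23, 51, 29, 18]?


Probabilities: [56/177, 23/177, 51/177, 29/177, 18/177] ≈ [0.3164, 0.1299, 0.2881, 0.1638, 0.1017]
H = -((56/177)·log₂(56/177) + (23/177)·log₂(23/177) + (51/177)·log₂(51/177) + (29/177)·log₂(29/177) + (18/177)·log₂(18/177))
  = 2.188 bits

2.188 bits


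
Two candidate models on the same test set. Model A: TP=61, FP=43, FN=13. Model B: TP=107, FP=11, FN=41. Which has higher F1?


Model A: P=61/104=0.5865, R=61/74=0.8243, F1=2PR/(P+R)=2TP/(2TP+FP+FN)=122/178=0.6854
Model B: P=107/118=0.9068, R=107/148=0.723, F1=2PR/(P+R)=2TP/(2TP+FP+FN)=214/266=0.8045
0.6854 < 0.8045 → Model B

Model B


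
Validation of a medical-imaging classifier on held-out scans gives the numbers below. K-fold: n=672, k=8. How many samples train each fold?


Fold size = 672/8 = 84
Training per fold = 672 - 84 = 588

588


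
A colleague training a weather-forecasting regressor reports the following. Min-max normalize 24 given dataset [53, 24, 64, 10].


min=10, max=64
(24-10)/(64-10) = 14/54 = 0.2593

0.2593


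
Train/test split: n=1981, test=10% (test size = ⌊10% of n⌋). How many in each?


Test = ⌊1981·10/100⌋ = 198
Train = 1981 - 198 = 1783

Train: 1783, Test: 198


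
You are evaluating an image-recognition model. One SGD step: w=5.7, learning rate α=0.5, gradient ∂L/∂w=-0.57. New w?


w_new = w - α·∇
= 5.7 - 0.5·-0.57
= 5.7 + 0.285
= 5.985

5.985


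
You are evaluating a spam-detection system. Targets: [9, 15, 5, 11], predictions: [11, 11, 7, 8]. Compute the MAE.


Absolute errors: |9-11|=2, |15-11|=4, |5-7|=2, |11-8|=3
Sum = 11
MAE = 11/4 = 11/4

11/4


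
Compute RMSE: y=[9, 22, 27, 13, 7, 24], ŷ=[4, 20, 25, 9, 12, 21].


MSE = 83/6 = 13.8333
RMSE = √(83/6) = 3.7193

3.7193


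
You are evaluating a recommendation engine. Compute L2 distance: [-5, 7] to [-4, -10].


d = √((-5+ 4)² + (7+ 10)²)
  = √(1 + 289)
  = √290 = 17.0294

17.0294


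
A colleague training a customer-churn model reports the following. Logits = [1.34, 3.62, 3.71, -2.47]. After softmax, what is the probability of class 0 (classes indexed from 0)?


Exponentials: e^1.34=3.819, e^3.62=37.3376, e^3.71=40.8538, e^-2.47=0.0846
Sum = 82.095
Softmax = [0.0465, 0.4548, 0.4976, 0.001]
p[0] = 3.819/82.095 = 0.0465

0.0465


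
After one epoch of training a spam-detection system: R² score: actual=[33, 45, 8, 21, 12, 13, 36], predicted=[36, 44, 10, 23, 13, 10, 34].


ȳ = 24
SS_res = Σ(y-ŷ)² = 32
SS_tot = Σ(y-ȳ)² = 1196
R² = 1 - SS_res/SS_tot = 1 - 0.0268 = 0.9732

0.9732


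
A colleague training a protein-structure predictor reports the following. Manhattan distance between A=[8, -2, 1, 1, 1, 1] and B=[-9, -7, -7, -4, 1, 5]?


d = |8+ 9| + |-2+ 7| + |1+ 7| + |1+ 4| + |1-1| + |1-5|
  = 17 + 5 + 8 + 5 + 0 + 4
  = 39

39


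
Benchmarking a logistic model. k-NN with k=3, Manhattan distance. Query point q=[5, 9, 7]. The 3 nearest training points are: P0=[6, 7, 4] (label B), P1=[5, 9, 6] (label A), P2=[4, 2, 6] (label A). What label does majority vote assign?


d(q,P0) = 6  (label B)
d(q,P1) = 1  (label A)
d(q,P2) = 9  (label A)
Votes: A=2, B=1
Majority → A

A


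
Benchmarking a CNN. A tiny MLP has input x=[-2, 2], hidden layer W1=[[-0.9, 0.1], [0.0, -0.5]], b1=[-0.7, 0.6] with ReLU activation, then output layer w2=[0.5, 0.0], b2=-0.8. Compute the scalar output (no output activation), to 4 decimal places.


z1[0] = (-0.9)·(-2) + (0.1)·(2) - 0.7 = 1.3
z1[1] = (0.0)·(-2) + (-0.5)·(2) + 0.6 = -0.4
h = ReLU(z1) = [1.3, 0.0]
output = (0.5)·(1.3) + (0.0)·(0.0) - 0.8 = -0.15

-0.15


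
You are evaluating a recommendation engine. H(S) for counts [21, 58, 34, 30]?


Probabilities: [21/143, 58/143, 34/143, 30/143] ≈ [0.1469, 0.4056, 0.2378, 0.2098]
H = -((21/143)·log₂(21/143) + (58/143)·log₂(58/143) + (34/143)·log₂(34/143) + (30/143)·log₂(30/143))
  = 1.8999 bits

1.8999 bits


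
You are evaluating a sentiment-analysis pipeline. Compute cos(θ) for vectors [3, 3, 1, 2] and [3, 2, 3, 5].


A·B = 3·3 + 3·2 + 1·3 + 2·5 = 28
‖A‖ = √23 = 4.7958, ‖B‖ = √47 = 6.8557
cos = 28/(√23·√47) = 28/√1081 = 0.8516

0.8516


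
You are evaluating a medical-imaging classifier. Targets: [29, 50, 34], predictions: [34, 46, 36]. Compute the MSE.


Squared errors: (29-34)²=25, (50-46)²=16, (34-36)²=4
Sum = 45
MSE = 45/3 = 15

15


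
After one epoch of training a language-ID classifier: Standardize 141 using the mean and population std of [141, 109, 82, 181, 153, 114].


μ = 130, σ = 32.28
z = (141 - 130)/32.28 = 0.3408

0.3408


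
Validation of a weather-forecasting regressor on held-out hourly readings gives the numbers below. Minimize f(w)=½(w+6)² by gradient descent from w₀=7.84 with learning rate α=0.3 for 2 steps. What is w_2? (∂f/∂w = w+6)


step 1: grad = 7.84+6 = 13.84; w = 7.84 - 0.3·(13.84) = 3.688
step 2: grad = 3.688+6 = 9.688; w = 3.688 - 0.3·(9.688) = 0.7816

0.7816


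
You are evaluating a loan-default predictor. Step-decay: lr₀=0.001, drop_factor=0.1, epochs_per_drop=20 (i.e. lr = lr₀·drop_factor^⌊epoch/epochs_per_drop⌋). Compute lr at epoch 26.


n_drops = ⌊26/20⌋ = 1
lr = 0.001·0.1^1 = 0.001·0.1 = 0.0001

0.0001


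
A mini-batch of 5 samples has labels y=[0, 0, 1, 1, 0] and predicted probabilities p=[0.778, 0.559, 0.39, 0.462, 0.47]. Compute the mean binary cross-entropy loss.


L[0] = -ln(1-0.778) = -ln(0.222) = 1.5051
L[1] = -ln(1-0.559) = -ln(0.441) = 0.8187
L[2] = -ln(0.39) = 0.9416
L[3] = -ln(0.462) = 0.7722
L[4] = -ln(1-0.47) = -ln(0.53) = 0.6349
mean = (1.5051 + 0.8187 + 0.9416 + 0.7722 + 0.6349)/5 = 0.9345

0.9345


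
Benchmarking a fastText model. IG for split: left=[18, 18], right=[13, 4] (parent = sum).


Parent = [31, 22], H_parent = 0.9791
H_left = 1 (n=36), H_right = 0.7871 (n=17)
H_children = (36/53)·1 + (17/53)·0.7871 = 0.9317
IG = 0.9791 - 0.9317 = 0.0474

0.0474


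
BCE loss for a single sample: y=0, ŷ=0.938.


BCE = -[y·ln(p) + (1-y)·ln(1-p)]
= -0 - 1·ln(1-0.938)
= -ln(0.062) = 2.7806

2.7806


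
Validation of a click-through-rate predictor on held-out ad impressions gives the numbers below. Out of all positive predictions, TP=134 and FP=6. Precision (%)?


Precision = TP/(TP+FP)
= 134/(134+6)
= 134/140 = 95.71%

95.71%


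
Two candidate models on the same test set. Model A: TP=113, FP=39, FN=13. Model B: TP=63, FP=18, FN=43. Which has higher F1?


Model A: P=113/152=0.7434, R=113/126=0.8968, F1=2PR/(P+R)=2TP/(2TP+FP+FN)=226/278=0.8129
Model B: P=63/81=0.7778, R=63/106=0.5943, F1=2PR/(P+R)=2TP/(2TP+FP+FN)=126/187=0.6738
0.8129 > 0.6738 → Model A

Model A


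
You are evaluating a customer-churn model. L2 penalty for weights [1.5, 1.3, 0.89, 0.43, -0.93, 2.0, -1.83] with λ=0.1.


‖w‖₂² = (1.5)² + (1.3)² + (0.89)² + (0.43)² + (-0.93)² + (2.0)² + (-1.83)²
     = 2.25 + 1.69 + 0.7921 + 0.1849 + 0.8649 + 4 + 3.3489
     = 13.1308
λ·‖w‖₂² = 0.1·13.1308 = 1.31308

1.31308


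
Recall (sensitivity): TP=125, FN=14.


Recall = TP/(TP+FN)
= 125/(125+14)
= 125/139 = 89.93%

89.93%


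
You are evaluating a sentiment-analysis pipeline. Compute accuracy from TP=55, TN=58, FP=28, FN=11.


Accuracy = (TP+TN)/(TP+TN+FP+FN)
= (55+58)/(152)
= 113/152 = 74.34%

74.34%


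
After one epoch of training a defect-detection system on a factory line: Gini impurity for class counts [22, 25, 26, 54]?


Probabilities: [22/127, 25/127, 26/127, 54/127] ≈ [0.1732, 0.1969, 0.2047, 0.4252]
Σpᵢ² = (484 + 625 + 676 + 2916)/127² = 4701/16129
Gini = 1 - Σpᵢ² = 1 - 4701/16129 = 0.7085

0.7085


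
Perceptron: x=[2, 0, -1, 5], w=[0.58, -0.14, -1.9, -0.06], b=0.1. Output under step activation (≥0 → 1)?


z = (2)·(0.58) + (0)·(-0.14) + (-1)·(-1.9) + (5)·(-0.06) + 0.1
  = 2.86
step(z) = 1 (z≥0)

1


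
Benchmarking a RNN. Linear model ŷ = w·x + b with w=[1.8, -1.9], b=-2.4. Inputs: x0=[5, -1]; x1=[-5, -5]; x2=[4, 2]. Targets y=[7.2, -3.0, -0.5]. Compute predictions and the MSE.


ŷ0 = (1.8)·(5) + (-1.9)·(-1) - 2.4 = 8.5
ŷ1 = (1.8)·(-5) + (-1.9)·(-5) - 2.4 = -1.9
ŷ2 = (1.8)·(4) + (-1.9)·(2) - 2.4 = 1.0
errors² = [1.69, 1.21, 2.25]
MSE = 5.1500/3 = 1.7167

1.7167


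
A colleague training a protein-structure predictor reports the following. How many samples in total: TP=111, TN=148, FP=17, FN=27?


Total = TP + TN + FP + FN
= 111 + 148 + 17 + 27
= 303
(Predicted positive: 128, predicted negative: 175)

303


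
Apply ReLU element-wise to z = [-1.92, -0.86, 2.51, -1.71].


ReLU(-1.92) = max(0, -1.92) = 0.0
ReLU(-0.86) = max(0, -0.86) = 0.0
ReLU(2.51) = max(0, 2.51) = 2.51
ReLU(-1.71) = max(0, -1.71) = 0.0
result = [0.0, 0.0, 2.51, 0.0]

[0.0, 0.0, 2.51, 0.0]


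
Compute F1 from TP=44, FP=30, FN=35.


Precision = 44/74 = 0.5946
Recall = 44/79 = 0.557
F1 = 2·P·R/(P+R) = 2·TP/(2·TP+FP+FN) = 88/(88+30+35) = 88/153 = 0.5752

0.5752


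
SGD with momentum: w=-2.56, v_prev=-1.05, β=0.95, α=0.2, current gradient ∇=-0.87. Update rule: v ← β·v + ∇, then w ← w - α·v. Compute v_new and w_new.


v_new = 0.95·-1.05 - 0.87 = -0.9975 - 0.87 = -1.8675
w_new = -2.56 - 0.2·-1.8675 = -2.56 + 0.3735 = -2.1865

v_new=-1.8675, w_new=-2.1865


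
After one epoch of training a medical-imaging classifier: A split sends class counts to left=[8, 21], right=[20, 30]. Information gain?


Parent = [28, 51], H_parent = 0.938
H_left = 0.8498 (n=29), H_right = 0.971 (n=50)
H_children = (29/79)·0.8498 + (50/79)·0.971 = 0.9265
IG = 0.938 - 0.9265 = 0.0115

0.0115


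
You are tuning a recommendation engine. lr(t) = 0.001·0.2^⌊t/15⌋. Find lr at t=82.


n_drops = ⌊82/15⌋ = 5
lr = 0.001·0.2^5 = 0.001·0.00032 = 0.00000032

0.00000032


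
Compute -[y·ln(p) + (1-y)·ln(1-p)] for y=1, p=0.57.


BCE = -[y·ln(p) + (1-y)·ln(1-p)]
= -1·ln(0.57) - 0
= -ln(0.57) = 0.5621

0.5621


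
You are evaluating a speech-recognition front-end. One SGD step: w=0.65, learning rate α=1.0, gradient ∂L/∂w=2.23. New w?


w_new = w - α·∇
= 0.65 - 1.0·2.23
= 0.65 - 2.23
= -1.58

-1.58


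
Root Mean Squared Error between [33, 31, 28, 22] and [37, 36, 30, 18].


MSE = 61/4 = 15.25
RMSE = √(61/4) = 3.9051

3.9051


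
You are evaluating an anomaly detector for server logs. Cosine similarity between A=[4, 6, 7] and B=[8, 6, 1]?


A·B = 4·8 + 6·6 + 7·1 = 75
‖A‖ = √101 = 10.0499, ‖B‖ = √101 = 10.0499
cos = 75/(√101·√101) = 75/√10201 = 0.7426

0.7426


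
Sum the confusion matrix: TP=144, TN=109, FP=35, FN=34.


Total = TP + TN + FP + FN
= 144 + 109 + 35 + 34
= 322
(Predicted positive: 179, predicted negative: 143)

322


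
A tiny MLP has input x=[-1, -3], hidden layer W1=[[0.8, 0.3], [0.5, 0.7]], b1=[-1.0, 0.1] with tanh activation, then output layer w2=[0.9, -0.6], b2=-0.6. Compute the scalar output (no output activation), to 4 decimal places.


z1[0] = (0.8)·(-1) + (0.3)·(-3) - 1.0 = -2.7
z1[1] = (0.5)·(-1) + (0.7)·(-3) + 0.1 = -2.5
h = tanh(z1) = [-0.991, -0.9866]
output = (0.9)·(-0.991) + (-0.6)·(-0.9866) - 0.6 = -0.8999

-0.8999


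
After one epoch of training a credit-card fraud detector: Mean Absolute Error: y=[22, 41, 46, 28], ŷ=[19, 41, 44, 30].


Absolute errors: |22-19|=3, |41-41|=0, |46-44|=2, |28-30|=2
Sum = 7
MAE = 7/4 = 7/4

7/4


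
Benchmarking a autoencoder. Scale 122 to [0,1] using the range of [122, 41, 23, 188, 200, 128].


min=23, max=200
(122-23)/(200-23) = 99/177 = 0.5593

0.5593


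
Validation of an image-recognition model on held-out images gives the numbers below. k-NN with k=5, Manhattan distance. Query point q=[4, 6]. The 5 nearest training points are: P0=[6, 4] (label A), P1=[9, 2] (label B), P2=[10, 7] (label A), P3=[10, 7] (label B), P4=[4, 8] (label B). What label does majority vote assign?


d(q,P0) = 4  (label A)
d(q,P1) = 9  (label B)
d(q,P2) = 7  (label A)
d(q,P3) = 7  (label B)
d(q,P4) = 2  (label B)
Votes: A=2, B=3
Majority → B

B


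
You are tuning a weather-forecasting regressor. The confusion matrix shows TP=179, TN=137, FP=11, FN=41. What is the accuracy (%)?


Accuracy = (TP+TN)/(TP+TN+FP+FN)
= (179+137)/(368)
= 316/368 = 85.87%

85.87%


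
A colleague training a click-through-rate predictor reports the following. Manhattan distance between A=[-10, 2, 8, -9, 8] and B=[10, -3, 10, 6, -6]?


d = |-10-10| + |2+ 3| + |8-10| + |-9-6| + |8+ 6|
  = 20 + 5 + 2 + 15 + 14
  = 56

56


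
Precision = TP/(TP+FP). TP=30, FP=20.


Precision = TP/(TP+FP)
= 30/(30+20)
= 30/50 = 60.0%

60.0%


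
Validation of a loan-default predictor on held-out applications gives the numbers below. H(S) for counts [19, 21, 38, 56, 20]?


Probabilities: [19/154, 21/154, 38/154, 56/154, 20/154] ≈ [0.1234, 0.1364, 0.2468, 0.3636, 0.1299]
H = -((19/154)·log₂(19/154) + (21/154)·log₂(21/154) + (38/154)·log₂(38/154) + (56/154)·log₂(56/154) + (20/154)·log₂(20/154))
  = 2.1757 bits

2.1757 bits


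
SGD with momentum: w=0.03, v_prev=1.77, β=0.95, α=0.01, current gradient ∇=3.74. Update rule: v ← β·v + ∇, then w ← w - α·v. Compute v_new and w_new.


v_new = 0.95·1.77 + 3.74 = 1.6815 + 3.74 = 5.4215
w_new = 0.03 - 0.01·5.4215 = 0.03 - 0.054215 = -0.024215

v_new=5.4215, w_new=-0.024215


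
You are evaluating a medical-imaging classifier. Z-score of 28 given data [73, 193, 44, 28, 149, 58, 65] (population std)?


μ = 87.1429, σ = 55.973
z = (28 - 87.1429)/55.973 = -1.0566

-1.0566


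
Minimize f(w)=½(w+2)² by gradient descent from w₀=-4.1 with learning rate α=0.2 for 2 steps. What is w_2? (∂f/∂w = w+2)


step 1: grad = -4.1+2 = -2.1; w = -4.1 - 0.2·(-2.1) = -3.68
step 2: grad = -3.68+2 = -1.68; w = -3.68 - 0.2·(-1.68) = -3.344

-3.344


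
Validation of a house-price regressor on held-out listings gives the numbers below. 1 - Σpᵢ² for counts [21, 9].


Probabilities: [21/30, 9/30] ≈ [0.7, 0.3]
Σpᵢ² = (441 + 81)/30² = 522/900
Gini = 1 - Σpᵢ² = 1 - 522/900 = 0.42

0.42


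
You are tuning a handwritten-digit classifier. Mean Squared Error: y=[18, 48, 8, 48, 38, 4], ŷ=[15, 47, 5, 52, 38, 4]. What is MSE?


Squared errors: (18-15)²=9, (48-47)²=1, (8-5)²=9, (48-52)²=16, (38-38)²=0, (4-4)²=0
Sum = 35
MSE = 35/6 = 35/6

35/6


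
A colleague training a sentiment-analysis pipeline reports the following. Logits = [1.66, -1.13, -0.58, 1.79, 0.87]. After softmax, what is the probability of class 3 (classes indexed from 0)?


Exponentials: e^1.66=5.2593, e^-1.13=0.323, e^-0.58=0.5599, e^1.79=5.9895, e^0.87=2.3869
Sum = 14.5186
Softmax = [0.3622, 0.0222, 0.0386, 0.4125, 0.1644]
p[3] = 5.9895/14.5186 = 0.4125

0.4125


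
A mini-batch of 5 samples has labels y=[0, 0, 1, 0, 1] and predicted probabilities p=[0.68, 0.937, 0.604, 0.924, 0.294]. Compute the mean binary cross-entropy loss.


L[0] = -ln(1-0.68) = -ln(0.32) = 1.1394
L[1] = -ln(1-0.937) = -ln(0.063) = 2.7646
L[2] = -ln(0.604) = 0.5042
L[3] = -ln(1-0.924) = -ln(0.076) = 2.577
L[4] = -ln(0.294) = 1.2242
mean = (1.1394 + 2.7646 + 0.5042 + 2.577 + 1.2242)/5 = 1.6419

1.6419


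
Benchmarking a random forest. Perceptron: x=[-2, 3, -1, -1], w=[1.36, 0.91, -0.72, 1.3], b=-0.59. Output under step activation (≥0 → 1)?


z = (-2)·(1.36) + (3)·(0.91) + (-1)·(-0.72) + (-1)·(1.3) - 0.59
  = -1.16
step(z) = 0 (z<0)

0


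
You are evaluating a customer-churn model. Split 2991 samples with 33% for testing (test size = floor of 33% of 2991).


Test = ⌊2991·33/100⌋ = 987
Train = 2991 - 987 = 2004

Train: 2004, Test: 987


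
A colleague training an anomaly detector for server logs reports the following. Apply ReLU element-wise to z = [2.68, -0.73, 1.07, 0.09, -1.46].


ReLU(2.68) = max(0, 2.68) = 2.68
ReLU(-0.73) = max(0, -0.73) = 0.0
ReLU(1.07) = max(0, 1.07) = 1.07
ReLU(0.09) = max(0, 0.09) = 0.09
ReLU(-1.46) = max(0, -1.46) = 0.0
result = [2.68, 0.0, 1.07, 0.09, 0.0]

[2.68, 0.0, 1.07, 0.09, 0.0]


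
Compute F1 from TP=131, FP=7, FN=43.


Precision = 131/138 = 0.9493
Recall = 131/174 = 0.7529
F1 = 2·P·R/(P+R) = 2·TP/(2·TP+FP+FN) = 262/(262+7+43) = 262/312 = 0.8397

0.8397


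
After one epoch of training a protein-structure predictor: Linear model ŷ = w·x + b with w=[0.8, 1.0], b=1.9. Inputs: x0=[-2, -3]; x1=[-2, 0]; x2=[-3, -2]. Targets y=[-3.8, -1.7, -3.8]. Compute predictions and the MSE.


ŷ0 = (0.8)·(-2) + (1.0)·(-3) + 1.9 = -2.7
ŷ1 = (0.8)·(-2) + (1.0)·(0) + 1.9 = 0.3
ŷ2 = (0.8)·(-3) + (1.0)·(-2) + 1.9 = -2.5
errors² = [1.21, 4.0, 1.69]
MSE = 6.9000/3 = 2.3

2.3


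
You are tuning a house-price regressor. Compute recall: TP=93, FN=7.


Recall = TP/(TP+FN)
= 93/(93+7)
= 93/100 = 93.0%

93.0%


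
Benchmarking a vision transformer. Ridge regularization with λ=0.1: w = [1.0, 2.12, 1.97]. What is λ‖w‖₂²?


‖w‖₂² = (1.0)² + (2.12)² + (1.97)²
     = 1 + 4.4944 + 3.8809
     = 9.3753
λ·‖w‖₂² = 0.1·9.3753 = 0.93753

0.93753


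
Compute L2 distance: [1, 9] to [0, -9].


d = √((1-0)² + (9+ 9)²)
  = √(1 + 324)
  = √325 = 18.0278

18.0278


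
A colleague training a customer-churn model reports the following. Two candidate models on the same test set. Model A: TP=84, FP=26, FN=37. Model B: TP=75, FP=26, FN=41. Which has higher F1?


Model A: P=84/110=0.7636, R=84/121=0.6942, F1=2PR/(P+R)=2TP/(2TP+FP+FN)=168/231=0.7273
Model B: P=75/101=0.7426, R=75/116=0.6466, F1=2PR/(P+R)=2TP/(2TP+FP+FN)=150/217=0.6912
0.7273 > 0.6912 → Model A

Model A


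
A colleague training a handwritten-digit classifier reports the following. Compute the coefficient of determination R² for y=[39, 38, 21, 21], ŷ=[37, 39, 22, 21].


ȳ = 29.75
SS_res = Σ(y-ŷ)² = 6
SS_tot = Σ(y-ȳ)² = 306.75
R² = 1 - SS_res/SS_tot = 1 - 0.0196 = 0.9804

0.9804


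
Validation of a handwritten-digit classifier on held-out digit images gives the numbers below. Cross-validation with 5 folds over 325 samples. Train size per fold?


Fold size = 325/5 = 65
Training per fold = 325 - 65 = 260

260


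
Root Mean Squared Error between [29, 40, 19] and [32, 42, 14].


MSE = 38/3 = 12.6667
RMSE = √(38/3) = 3.559

3.559


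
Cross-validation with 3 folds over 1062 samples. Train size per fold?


Fold size = 1062/3 = 354
Training per fold = 1062 - 354 = 708

708


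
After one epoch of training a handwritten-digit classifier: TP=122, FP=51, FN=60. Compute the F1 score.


Precision = 122/173 = 0.7052
Recall = 122/182 = 0.6703
F1 = 2·P·R/(P+R) = 2·TP/(2·TP+FP+FN) = 244/(244+51+60) = 244/355 = 0.6873

0.6873


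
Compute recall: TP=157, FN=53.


Recall = TP/(TP+FN)
= 157/(157+53)
= 157/210 = 74.76%

74.76%


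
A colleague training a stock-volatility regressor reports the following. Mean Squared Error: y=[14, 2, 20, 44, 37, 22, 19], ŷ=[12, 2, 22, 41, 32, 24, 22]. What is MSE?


Squared errors: (14-12)²=4, (2-2)²=0, (20-22)²=4, (44-41)²=9, (37-32)²=25, (22-24)²=4, (19-22)²=9
Sum = 55
MSE = 55/7 = 55/7

55/7


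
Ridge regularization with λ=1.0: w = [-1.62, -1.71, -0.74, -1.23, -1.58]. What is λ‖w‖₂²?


‖w‖₂² = (-1.62)² + (-1.71)² + (-0.74)² + (-1.23)² + (-1.58)²
     = 2.6244 + 2.9241 + 0.5476 + 1.5129 + 2.4964
     = 10.1054
λ·‖w‖₂² = 1.0·10.1054 = 10.1054

10.1054


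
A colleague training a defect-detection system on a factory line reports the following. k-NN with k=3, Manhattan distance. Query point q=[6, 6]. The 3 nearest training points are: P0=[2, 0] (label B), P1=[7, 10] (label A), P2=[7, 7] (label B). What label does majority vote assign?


d(q,P0) = 10  (label B)
d(q,P1) = 5  (label A)
d(q,P2) = 2  (label B)
Votes: A=1, B=2
Majority → B

B


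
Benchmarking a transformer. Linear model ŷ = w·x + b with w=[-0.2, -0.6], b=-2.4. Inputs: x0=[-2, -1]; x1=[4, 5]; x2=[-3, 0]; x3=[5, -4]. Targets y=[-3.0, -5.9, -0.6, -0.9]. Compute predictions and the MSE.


ŷ0 = (-0.2)·(-2) + (-0.6)·(-1) - 2.4 = -1.4
ŷ1 = (-0.2)·(4) + (-0.6)·(5) - 2.4 = -6.2
ŷ2 = (-0.2)·(-3) + (-0.6)·(0) - 2.4 = -1.8
ŷ3 = (-0.2)·(5) + (-0.6)·(-4) - 2.4 = -1.0
errors² = [2.56, 0.09, 1.44, 0.01]
MSE = 4.1000/4 = 1.025

1.025


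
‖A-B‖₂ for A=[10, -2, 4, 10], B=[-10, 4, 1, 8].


d = √((10+ 10)² + (-2-4)² + (4-1)² + (10-8)²)
  = √(400 + 36 + 9 + 4)
  = √449 = 21.1896

21.1896


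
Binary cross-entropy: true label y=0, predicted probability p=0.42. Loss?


BCE = -[y·ln(p) + (1-y)·ln(1-p)]
= -0 - 1·ln(1-0.42)
= -ln(0.58) = 0.5447

0.5447


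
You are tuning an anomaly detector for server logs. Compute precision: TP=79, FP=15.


Precision = TP/(TP+FP)
= 79/(79+15)
= 79/94 = 84.04%

84.04%


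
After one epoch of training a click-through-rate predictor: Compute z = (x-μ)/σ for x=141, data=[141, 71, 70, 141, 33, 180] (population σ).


μ = 106, σ = 51.277
z = (141 - 106)/51.277 = 0.6826

0.6826


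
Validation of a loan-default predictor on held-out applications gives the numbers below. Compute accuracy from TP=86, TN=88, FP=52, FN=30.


Accuracy = (TP+TN)/(TP+TN+FP+FN)
= (86+88)/(256)
= 174/256 = 67.97%

67.97%


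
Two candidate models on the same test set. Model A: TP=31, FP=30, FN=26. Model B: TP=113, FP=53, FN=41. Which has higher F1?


Model A: P=31/61=0.5082, R=31/57=0.5439, F1=2PR/(P+R)=2TP/(2TP+FP+FN)=62/118=0.5254
Model B: P=113/166=0.6807, R=113/154=0.7338, F1=2PR/(P+R)=2TP/(2TP+FP+FN)=226/320=0.7063
0.5254 < 0.7063 → Model B

Model B


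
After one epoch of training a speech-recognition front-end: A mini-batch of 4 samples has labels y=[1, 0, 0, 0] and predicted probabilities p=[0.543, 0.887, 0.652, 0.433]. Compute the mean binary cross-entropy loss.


L[0] = -ln(0.543) = 0.6106
L[1] = -ln(1-0.887) = -ln(0.113) = 2.1804
L[2] = -ln(1-0.652) = -ln(0.348) = 1.0556
L[3] = -ln(1-0.433) = -ln(0.567) = 0.5674
mean = (0.6106 + 2.1804 + 1.0556 + 0.5674)/4 = 1.1035

1.1035


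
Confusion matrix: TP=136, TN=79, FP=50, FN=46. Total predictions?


Total = TP + TN + FP + FN
= 136 + 79 + 50 + 46
= 311
(Predicted positive: 186, predicted negative: 125)

311


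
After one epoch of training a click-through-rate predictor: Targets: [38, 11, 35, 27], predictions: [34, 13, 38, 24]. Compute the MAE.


Absolute errors: |38-34|=4, |11-13|=2, |35-38|=3, |27-24|=3
Sum = 12
MAE = 12/4 = 3

3


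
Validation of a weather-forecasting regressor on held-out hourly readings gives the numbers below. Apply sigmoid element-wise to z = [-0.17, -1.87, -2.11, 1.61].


σ(-0.17) = 1/(1+e^0.17) = 0.4576
σ(-1.87) = 1/(1+e^1.87) = 0.1335
σ(-2.11) = 1/(1+e^2.11) = 0.1081
σ(1.61) = 1/(1+e^-1.61) = 0.8334
result = [0.4576, 0.1335, 0.1081, 0.8334]

[0.4576, 0.1335, 0.1081, 0.8334]


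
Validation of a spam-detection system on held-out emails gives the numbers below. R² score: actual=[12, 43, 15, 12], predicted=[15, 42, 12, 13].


ȳ = 20.5
SS_res = Σ(y-ŷ)² = 20
SS_tot = Σ(y-ȳ)² = 681
R² = 1 - SS_res/SS_tot = 1 - 0.0294 = 0.9706

0.9706


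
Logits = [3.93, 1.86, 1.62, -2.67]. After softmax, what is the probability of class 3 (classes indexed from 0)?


Exponentials: e^3.93=50.907, e^1.86=6.4237, e^1.62=5.0531, e^-2.67=0.0693
Sum = 62.4531
Softmax = [0.8151, 0.1029, 0.0809, 0.0011]
p[3] = 0.0693/62.4531 = 0.0011

0.0011


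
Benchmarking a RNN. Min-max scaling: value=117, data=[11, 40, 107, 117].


min=11, max=117
(117-11)/(117-11) = 106/106 = 1.0

1.0


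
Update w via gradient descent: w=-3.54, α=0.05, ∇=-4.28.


w_new = w - α·∇
= -3.54 - 0.05·-4.28
= -3.54 + 0.214
= -3.326

-3.326


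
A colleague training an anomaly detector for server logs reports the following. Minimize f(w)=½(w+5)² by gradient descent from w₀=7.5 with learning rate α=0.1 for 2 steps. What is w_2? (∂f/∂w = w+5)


step 1: grad = 7.5+5 = 12.5; w = 7.5 - 0.1·(12.5) = 6.25
step 2: grad = 6.25+5 = 11.25; w = 6.25 - 0.1·(11.25) = 5.125

5.125


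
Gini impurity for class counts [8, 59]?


Probabilities: [8/67, 59/67] ≈ [0.1194, 0.8806]
Σpᵢ² = (64 + 3481)/67² = 3545/4489
Gini = 1 - Σpᵢ² = 1 - 3545/4489 = 0.2103

0.2103


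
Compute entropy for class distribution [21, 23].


Probabilities: [21/44, 23/44] ≈ [0.4773, 0.5227]
H = -((21/44)·log₂(21/44) + (23/44)·log₂(23/44))
  = 0.9985 bits

0.9985 bits


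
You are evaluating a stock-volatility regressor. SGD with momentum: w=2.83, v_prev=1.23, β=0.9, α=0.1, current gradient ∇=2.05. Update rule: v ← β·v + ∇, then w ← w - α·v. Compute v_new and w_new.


v_new = 0.9·1.23 + 2.05 = 1.107 + 2.05 = 3.157
w_new = 2.83 - 0.1·3.157 = 2.83 - 0.3157 = 2.5143

v_new=3.157, w_new=2.5143


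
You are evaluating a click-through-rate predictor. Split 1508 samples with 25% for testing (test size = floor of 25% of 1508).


Test = ⌊1508·25/100⌋ = 377
Train = 1508 - 377 = 1131

Train: 1131, Test: 377


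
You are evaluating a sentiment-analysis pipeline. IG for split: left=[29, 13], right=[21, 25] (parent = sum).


Parent = [50, 38], H_parent = 0.9865
H_left = 0.8926 (n=42), H_right = 0.9945 (n=46)
H_children = (42/88)·0.8926 + (46/88)·0.9945 = 0.9459
IG = 0.9865 - 0.9459 = 0.0406

0.0406


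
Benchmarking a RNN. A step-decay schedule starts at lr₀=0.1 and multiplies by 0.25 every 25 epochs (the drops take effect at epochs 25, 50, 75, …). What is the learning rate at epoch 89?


n_drops = ⌊89/25⌋ = 3
lr = 0.1·0.25^3 = 0.1·0.015625 = 0.0015625

0.0015625


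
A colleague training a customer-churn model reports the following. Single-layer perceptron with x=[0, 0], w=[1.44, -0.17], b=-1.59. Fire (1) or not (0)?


z = (0)·(1.44) + (0)·(-0.17) - 1.59
  = -1.59
step(z) = 0 (z<0)

0


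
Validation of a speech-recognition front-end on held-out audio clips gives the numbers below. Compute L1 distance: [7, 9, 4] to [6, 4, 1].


d = |7-6| + |9-4| + |4-1|
  = 1 + 5 + 3
  = 9

9


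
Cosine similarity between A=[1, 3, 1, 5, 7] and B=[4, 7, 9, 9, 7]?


A·B = 1·4 + 3·7 + 1·9 + 5·9 + 7·7 = 128
‖A‖ = √85 = 9.2195, ‖B‖ = √276 = 16.6132
cos = 128/(√85·√276) = 128/√23460 = 0.8357

0.8357


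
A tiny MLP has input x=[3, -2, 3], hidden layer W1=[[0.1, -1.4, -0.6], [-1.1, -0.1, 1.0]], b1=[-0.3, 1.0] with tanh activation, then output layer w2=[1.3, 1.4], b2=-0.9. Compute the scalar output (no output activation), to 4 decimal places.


z1[0] = (0.1)·(3) + (-1.4)·(-2) + (-0.6)·(3) - 0.3 = 1.0
z1[1] = (-1.1)·(3) + (-0.1)·(-2) + (1.0)·(3) + 1.0 = 0.9
h = tanh(z1) = [0.7616, 0.7163]
output = (1.3)·(0.7616) + (1.4)·(0.7163) - 0.9 = 1.0929

1.0929


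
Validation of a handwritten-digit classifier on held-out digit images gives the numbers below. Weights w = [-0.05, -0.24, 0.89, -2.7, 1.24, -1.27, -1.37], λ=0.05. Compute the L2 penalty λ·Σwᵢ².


‖w‖₂² = (-0.05)² + (-0.24)² + (0.89)² + (-2.7)² + (1.24)² + (-1.27)² + (-1.37)²
     = 0.0025 + 0.0576 + 0.7921 + 7.29 + 1.5376 + 1.6129 + 1.8769
     = 13.1696
λ·‖w‖₂² = 0.05·13.1696 = 0.65848

0.65848


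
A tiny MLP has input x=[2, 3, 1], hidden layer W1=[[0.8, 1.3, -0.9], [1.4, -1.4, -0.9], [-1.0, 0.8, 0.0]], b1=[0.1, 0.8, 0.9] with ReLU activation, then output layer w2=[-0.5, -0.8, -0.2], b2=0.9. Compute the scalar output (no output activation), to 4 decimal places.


z1[0] = (0.8)·(2) + (1.3)·(3) + (-0.9)·(1) + 0.1 = 4.7
z1[1] = (1.4)·(2) + (-1.4)·(3) + (-0.9)·(1) + 0.8 = -1.5
z1[2] = (-1.0)·(2) + (0.8)·(3) + (0.0)·(1) + 0.9 = 1.3
h = ReLU(z1) = [4.7, 0.0, 1.3]
output = (-0.5)·(4.7) + (-0.8)·(0.0) + (-0.2)·(1.3) + 0.9 = -1.71

-1.71


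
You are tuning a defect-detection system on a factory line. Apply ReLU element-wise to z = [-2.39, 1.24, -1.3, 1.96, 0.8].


ReLU(-2.39) = max(0, -2.39) = 0.0
ReLU(1.24) = max(0, 1.24) = 1.24
ReLU(-1.3) = max(0, -1.3) = 0.0
ReLU(1.96) = max(0, 1.96) = 1.96
ReLU(0.8) = max(0, 0.8) = 0.8
result = [0.0, 1.24, 0.0, 1.96, 0.8]

[0.0, 1.24, 0.0, 1.96, 0.8]


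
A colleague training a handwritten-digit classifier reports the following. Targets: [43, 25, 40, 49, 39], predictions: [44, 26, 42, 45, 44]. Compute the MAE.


Absolute errors: |43-44|=1, |25-26|=1, |40-42|=2, |49-45|=4, |39-44|=5
Sum = 13
MAE = 13/5 = 13/5

13/5


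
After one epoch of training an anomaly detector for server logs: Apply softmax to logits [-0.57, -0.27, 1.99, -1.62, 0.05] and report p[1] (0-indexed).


Exponentials: e^-0.57=0.5655, e^-0.27=0.7634, e^1.99=7.3155, e^-1.62=0.1979, e^0.05=1.0513
Sum = 9.8936
Softmax = [0.0572, 0.0772, 0.7394, 0.02, 0.1063]
p[1] = 0.7634/9.8936 = 0.0772

0.0772


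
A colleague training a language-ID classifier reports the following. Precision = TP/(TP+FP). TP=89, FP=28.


Precision = TP/(TP+FP)
= 89/(89+28)
= 89/117 = 76.07%

76.07%


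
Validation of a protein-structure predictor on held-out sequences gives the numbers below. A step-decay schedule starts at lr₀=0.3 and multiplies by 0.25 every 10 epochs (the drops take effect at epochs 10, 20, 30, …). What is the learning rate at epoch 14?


n_drops = ⌊14/10⌋ = 1
lr = 0.3·0.25^1 = 0.3·0.25 = 0.075

0.075


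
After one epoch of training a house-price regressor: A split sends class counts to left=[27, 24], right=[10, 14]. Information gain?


Parent = [37, 38], H_parent = 0.9999
H_left = 0.9975 (n=51), H_right = 0.9799 (n=24)
H_children = (51/75)·0.9975 + (24/75)·0.9799 = 0.9919
IG = 0.9999 - 0.9919 = 0.008

0.008


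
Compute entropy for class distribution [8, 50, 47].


Probabilities: [8/105, 50/105, 47/105] ≈ [0.0762, 0.4762, 0.4476]
H = -((8/105)·log₂(8/105) + (50/105)·log₂(50/105) + (47/105)·log₂(47/105))
  = 1.3118 bits

1.3118 bits


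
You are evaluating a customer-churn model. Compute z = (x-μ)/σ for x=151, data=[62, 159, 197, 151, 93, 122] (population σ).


μ = 130.6667, σ = 44.3947
z = (151 - 130.6667)/44.3947 = 0.458

0.458


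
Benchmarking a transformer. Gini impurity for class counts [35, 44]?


Probabilities: [35/79, 44/79] ≈ [0.443, 0.557]
Σpᵢ² = (1225 + 1936)/79² = 3161/6241
Gini = 1 - Σpᵢ² = 1 - 3161/6241 = 0.4935

0.4935


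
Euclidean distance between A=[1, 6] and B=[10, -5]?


d = √((1-10)² + (6+ 5)²)
  = √(81 + 121)
  = √202 = 14.2127

14.2127


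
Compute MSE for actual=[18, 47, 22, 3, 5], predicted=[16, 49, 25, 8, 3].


Squared errors: (18-16)²=4, (47-49)²=4, (22-25)²=9, (3-8)²=25, (5-3)²=4
Sum = 46
MSE = 46/5 = 46/5

46/5
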